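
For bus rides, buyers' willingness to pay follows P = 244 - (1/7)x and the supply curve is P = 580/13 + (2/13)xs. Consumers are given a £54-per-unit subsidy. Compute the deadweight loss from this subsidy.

Deadweight loss = £4914

Pre-subsidy: 244 - (1/7)x = 580/13 + (2/13)x gives x* = 672 and P* = 148.
With the rebate, buyers effectively pay Pb = Ps − 54, where Ps is the price sellers receive.
On the curves, Pb = 244 - (1/7)x and Ps = 580/13 + (2/13)x; the wedge Ps − Pb = 54 gives 580/13 + (2/13)x − (244 - (1/7)x) = 54, so x' = 854.
Then Pb = 244 − (1/7)·854 = 122 and Ps = 580/13 + (2/13)·854 = 176.
The subsidy expands output by 854 − 672 = 182 past the efficient level; on those units the gap between marginal cost and willingness to pay runs from 0 up to 54.
DWL = ½ × 54 × 182 = 4914.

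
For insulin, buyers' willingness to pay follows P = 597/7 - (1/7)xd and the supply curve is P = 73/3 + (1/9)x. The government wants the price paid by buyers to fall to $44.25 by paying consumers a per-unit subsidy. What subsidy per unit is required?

At a buyer price of 44.25, quantity demanded is 597 − 7·44.25 = 287.25.
Sellers supply 287.25 only when they receive Ps = 73/3 + (1/9)·287.25 = 56.25.
s = Ps − Pb = 56.25 − 44.25 = 12.

Required subsidy s = $12 per unit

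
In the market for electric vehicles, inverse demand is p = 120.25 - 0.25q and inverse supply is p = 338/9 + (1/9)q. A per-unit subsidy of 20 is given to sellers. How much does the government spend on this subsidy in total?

Government cost = 73940/13

Pre-subsidy: 120.25 - 0.25q = 338/9 + (1/9)q gives q* = 229 and p* = 63.
With the subsidy, sellers receive ps = pb + 20 for each unit, where pb is the price buyers pay.
On the curves, pb = 120.25 - 0.25q and ps = 338/9 + (1/9)q; the wedge ps − pb = 20 gives 338/9 + (1/9)q − (120.25 - 0.25q) = 20, so q' = 3697/13.
Then pb = 120.25 − 0.25·(3697/13) = 639/13 and ps = 338/9 + (1/9)·(3697/13) = 899/13.
Government outlay = subsidy × quantity = 20 × 3697/13 = 73940/13.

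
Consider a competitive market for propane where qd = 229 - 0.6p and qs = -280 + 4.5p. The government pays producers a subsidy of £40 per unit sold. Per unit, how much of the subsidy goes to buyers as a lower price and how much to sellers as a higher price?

Pre-subsidy: 229 - 0.6p = -280 + 4.5p gives p* = 5090/51, q* = 2875/17.
With the subsidy, sellers receive ps = pb + 40 for each unit, where pb is the price buyers pay.
Supply in terms of pb becomes qs = -280 + 4.5(pb + 40) = -100 + 4.5pb. Setting this equal to demand: 229 - 0.6pb = -100 + 4.5pb, so pb = 3290/51.
Sellers receive ps = 3290/51 + 40 = 5330/51; q' = 229 − 0.6·(3290/51) = 3235/17.
Buyers' price falls by p* − pb = 5090/51 − 3290/51 = 600/17; sellers' price rises by ps − p* = 5330/51 − 5090/51 = 80/17.

Buyers gain 600/17 per unit; sellers gain 80/17 per unit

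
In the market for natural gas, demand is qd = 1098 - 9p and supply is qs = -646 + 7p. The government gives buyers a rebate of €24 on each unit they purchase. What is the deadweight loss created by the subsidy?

Pre-subsidy: 1098 - 9p = -646 + 7p gives p* = 109, q* = 117.
With the rebate, buyers effectively pay pb = ps − 24, where ps is the price sellers receive.
Demand in terms of ps becomes qd = 1098 − 9(ps − 24) = 1314 - 9ps. Setting this equal to supply: 1314 - 9ps = -646 + 7ps, so ps = 122.5.
Buyers pay pb = 122.5 − 24 = 98.5; q' = -646 + 7·122.5 = 211.5.
The subsidy expands output by 211.5 − 117 = 94.5 past the efficient level; on those units the gap between marginal cost and willingness to pay runs from 0 up to 24.
DWL = ½ × 24 × 94.5 = 1134.

Deadweight loss = €1134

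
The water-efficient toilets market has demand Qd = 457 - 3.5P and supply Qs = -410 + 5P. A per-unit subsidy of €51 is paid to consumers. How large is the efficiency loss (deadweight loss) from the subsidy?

Pre-subsidy: 457 - 3.5P = -410 + 5P gives P* = 102, Q* = 100.
With the rebate, buyers effectively pay Pb = Ps − 51, where Ps is the price sellers receive.
Demand in terms of Ps becomes Qd = 457 − 3.5(Ps − 51) = 635.5 - 3.5Ps. Setting this equal to supply: 635.5 - 3.5Ps = -410 + 5Ps, so Ps = 123.
Buyers pay Pb = 123 − 51 = 72; Q' = -410 + 5·123 = 205.
The subsidy expands output by 205 − 100 = 105 past the efficient level; on those units the gap between marginal cost and willingness to pay runs from 0 up to 51.
DWL = ½ × 51 × 105 = 2677.5.

Deadweight loss = €2677.5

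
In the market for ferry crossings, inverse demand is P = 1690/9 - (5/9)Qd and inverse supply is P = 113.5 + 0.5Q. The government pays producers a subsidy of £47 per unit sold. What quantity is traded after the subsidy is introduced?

Pre-subsidy: 1690/9 - (5/9)Q = 113.5 + 0.5Q gives Q* = 1337/19 and P* = 2825/19.
With the subsidy, sellers receive Ps = Pb + 47 for each unit, where Pb is the price buyers pay.
On the curves, Pb = 1690/9 - (5/9)Q and Ps = 113.5 + 0.5Q; the wedge Ps − Pb = 47 gives 113.5 + 0.5Q − (1690/9 - (5/9)Q) = 47, so Q' = 2183/19.
Then Pb = 1690/9 − (5/9)·(2183/19) = 2355/19 and Ps = 113.5 + 0.5·(2183/19) = 3248/19.

Q' = 2183/19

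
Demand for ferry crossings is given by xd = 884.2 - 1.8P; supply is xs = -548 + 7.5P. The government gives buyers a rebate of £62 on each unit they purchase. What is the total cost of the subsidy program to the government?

Government cost = £43214

Pre-subsidy: 884.2 - 1.8P = -548 + 7.5P gives P* = 154, x* = 607.
With the rebate, buyers effectively pay Pb = Ps − 62, where Ps is the price sellers receive.
Demand in terms of Ps becomes xd = 884.2 − 1.8(Ps − 62) = 995.8 - 1.8Ps. Setting this equal to supply: 995.8 - 1.8Ps = -548 + 7.5Ps, so Ps = 166.
Buyers pay Pb = 166 − 62 = 104; x' = -548 + 7.5·166 = 697.
Government outlay = subsidy × quantity = 62 × 697 = 43214.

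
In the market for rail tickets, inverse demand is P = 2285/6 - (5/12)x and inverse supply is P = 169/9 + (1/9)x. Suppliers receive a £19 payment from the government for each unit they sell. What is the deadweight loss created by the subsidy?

Pre-subsidy: 2285/6 - (5/12)x = 169/9 + (1/9)x gives x* = 686 and P* = 95.
With the subsidy, sellers receive Ps = Pb + 19 for each unit, where Pb is the price buyers pay.
On the curves, Pb = 2285/6 - (5/12)x and Ps = 169/9 + (1/9)x; the wedge Ps − Pb = 19 gives 169/9 + (1/9)x − (2285/6 - (5/12)x) = 19, so x' = 722.
Then Pb = 2285/6 − (5/12)·722 = 80 and Ps = 169/9 + (1/9)·722 = 99.
The subsidy expands output by 722 − 686 = 36 past the efficient level; on those units the gap between marginal cost and willingness to pay runs from 0 up to 19.
DWL = ½ × 19 × 36 = 342.

Deadweight loss = £342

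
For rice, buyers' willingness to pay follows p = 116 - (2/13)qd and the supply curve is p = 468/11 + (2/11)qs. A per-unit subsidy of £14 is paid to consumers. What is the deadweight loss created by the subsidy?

Pre-subsidy: 116 - (2/13)q = 468/11 + (2/11)q gives q* = 1313/6 and p* = 247/3.
With the rebate, buyers effectively pay pb = ps − 14, where ps is the price sellers receive.
On the curves, pb = 116 - (2/13)q and ps = 468/11 + (2/11)q; the wedge ps − pb = 14 gives 468/11 + (2/11)q − (116 - (2/13)q) = 14, so q' = 6253/24.
Then pb = 116 − (2/13)·(6253/24) = 911/12 and ps = 468/11 + (2/11)·(6253/24) = 1079/12.
The subsidy expands output by 6253/24 − 1313/6 = 1001/24 past the efficient level; on those units the gap between marginal cost and willingness to pay runs from 0 up to 14.
DWL = ½ × 14 × 1001/24 = 7007/24.

Deadweight loss = 7007/24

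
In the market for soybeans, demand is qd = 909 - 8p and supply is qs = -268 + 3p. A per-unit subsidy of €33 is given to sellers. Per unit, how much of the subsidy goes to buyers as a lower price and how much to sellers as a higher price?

Buyers gain €9 per unit; sellers gain €24 per unit

Pre-subsidy: 909 - 8p = -268 + 3p gives p* = 107, q* = 53.
With the subsidy, sellers receive ps = pb + 33 for each unit, where pb is the price buyers pay.
Supply in terms of pb becomes qs = -268 + 3(pb + 33) = -169 + 3pb. Setting this equal to demand: 909 - 8pb = -169 + 3pb, so pb = 98.
Sellers receive ps = 98 + 33 = 131; q' = 909 − 8·98 = 125.
Buyers' price falls by p* − pb = 107 − 98 = 9; sellers' price rises by ps − p* = 131 − 107 = 24.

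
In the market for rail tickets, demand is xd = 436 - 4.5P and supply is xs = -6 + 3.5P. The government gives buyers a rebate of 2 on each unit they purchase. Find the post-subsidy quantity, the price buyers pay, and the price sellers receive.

Pre-subsidy: 436 - 4.5P = -6 + 3.5P gives P* = 55.25, x* = 187.375.
With the rebate, buyers effectively pay Pb = Ps − 2, where Ps is the price sellers receive.
Demand in terms of Ps becomes xd = 436 − 4.5(Ps − 2) = 445 - 4.5Ps. Setting this equal to supply: 445 - 4.5Ps = -6 + 3.5Ps, so Ps = 56.375.
Buyers pay Pb = 56.375 − 2 = 54.375; x' = -6 + 3.5·56.375 = 191.3125.

x' = 191.3125; buyers pay 54.375; sellers receive 56.375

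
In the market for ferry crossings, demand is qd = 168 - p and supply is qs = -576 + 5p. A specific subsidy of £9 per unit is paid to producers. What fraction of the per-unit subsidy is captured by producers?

Pre-subsidy: 168 - p = -576 + 5p gives p* = 124, q* = 44.
With the subsidy, sellers receive ps = pb + 9 for each unit, where pb is the price buyers pay.
Supply in terms of pb becomes qs = -576 + 5(pb + 9) = -531 + 5pb. Setting this equal to demand: 168 - pb = -531 + 5pb, so pb = 116.5.
Sellers receive ps = 116.5 + 9 = 125.5; q' = 168 − 1·116.5 = 51.5.
Buyers' price falls by p* − pb = 124 − 116.5 = 7.5; sellers' price rises by ps − p* = 125.5 − 124 = 1.5.
So producers capture 1.5/9 = 1/6 of each unit of subsidy.

Producer share = 1/6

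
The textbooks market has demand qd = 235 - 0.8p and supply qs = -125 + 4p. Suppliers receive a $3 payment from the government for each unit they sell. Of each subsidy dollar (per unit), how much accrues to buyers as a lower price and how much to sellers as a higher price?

Pre-subsidy: 235 - 0.8p = -125 + 4p gives p* = 75, q* = 175.
With the subsidy, sellers receive ps = pb + 3 for each unit, where pb is the price buyers pay.
Supply in terms of pb becomes qs = -125 + 4(pb + 3) = -113 + 4pb. Setting this equal to demand: 235 - 0.8pb = -113 + 4pb, so pb = 72.5.
Sellers receive ps = 72.5 + 3 = 75.5; q' = 235 − 0.8·72.5 = 177.
Buyers' price falls by p* − pb = 75 − 72.5 = 2.5; sellers' price rises by ps − p* = 75.5 − 75 = 0.5.

Buyers gain $2.5 per unit; sellers gain $0.5 per unit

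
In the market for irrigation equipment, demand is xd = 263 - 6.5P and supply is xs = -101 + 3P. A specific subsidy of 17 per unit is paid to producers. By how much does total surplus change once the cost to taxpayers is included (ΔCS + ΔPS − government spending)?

Net change in total surplus = -11271/38

Pre-subsidy: 263 - 6.5P = -101 + 3P gives P* = 728/19, x* = 265/19.
With the subsidy, sellers receive Ps = Pb + 17 for each unit, where Pb is the price buyers pay.
Supply in terms of Pb becomes xs = -101 + 3(Pb + 17) = -50 + 3Pb. Setting this equal to demand: 263 - 6.5Pb = -50 + 3Pb, so Pb = 626/19.
Sellers receive Ps = 626/19 + 17 = 949/19; x' = 263 − 6.5·(626/19) = 928/19.
ΔCS = ½(265/19 + 928/19)(728/19 − 626/19) = 60843/361; ΔPS = ½(265/19 + 928/19)(949/19 − 728/19) = 263653/722.
Government spending = 17 × 928/19 = 15776/19.
Net change = 60843/361 + 263653/722 − 15776/19 = -11271/38. The loss equals the DWL triangle ½·17·663/19.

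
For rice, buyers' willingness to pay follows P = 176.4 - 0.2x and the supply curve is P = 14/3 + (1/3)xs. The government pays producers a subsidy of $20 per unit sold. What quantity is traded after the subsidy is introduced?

x' = 359.5

Pre-subsidy: 176.4 - 0.2x = 14/3 + (1/3)x gives x* = 322 and P* = 112.
With the subsidy, sellers receive Ps = Pb + 20 for each unit, where Pb is the price buyers pay.
On the curves, Pb = 176.4 - 0.2x and Ps = 14/3 + (1/3)x; the wedge Ps − Pb = 20 gives 14/3 + (1/3)x − (176.4 - 0.2x) = 20, so x' = 359.5.
Then Pb = 176.4 − 0.2·359.5 = 104.5 and Ps = 14/3 + (1/3)·359.5 = 124.5.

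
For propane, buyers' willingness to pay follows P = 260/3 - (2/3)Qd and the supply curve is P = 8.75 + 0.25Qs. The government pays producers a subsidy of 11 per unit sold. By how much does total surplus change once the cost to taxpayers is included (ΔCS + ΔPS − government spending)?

Pre-subsidy: 260/3 - (2/3)Q = 8.75 + 0.25Q gives Q* = 85 and P* = 30.
With the subsidy, sellers receive Ps = Pb + 11 for each unit, where Pb is the price buyers pay.
On the curves, Pb = 260/3 - (2/3)Q and Ps = 8.75 + 0.25Q; the wedge Ps − Pb = 11 gives 8.75 + 0.25Q − (260/3 - (2/3)Q) = 11, so Q' = 97.
Then Pb = 260/3 − (2/3)·97 = 22 and Ps = 8.75 + 0.25·97 = 33.
ΔCS = ½(85 + 97)(30 − 22) = 728; ΔPS = ½(85 + 97)(33 − 30) = 273.
Government spending = 11 × 97 = 1067.
Net change = 728 + 273 − 1067 = -66. The loss equals the DWL triangle ½·11·12.

Net change in total surplus = -66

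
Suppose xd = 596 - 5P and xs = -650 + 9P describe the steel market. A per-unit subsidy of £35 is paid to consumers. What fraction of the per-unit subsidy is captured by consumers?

Consumer share = 9/14

Pre-subsidy: 596 - 5P = -650 + 9P gives P* = 89, x* = 151.
With the rebate, buyers effectively pay Pb = Ps − 35, where Ps is the price sellers receive.
Demand in terms of Ps becomes xd = 596 − 5(Ps − 35) = 771 - 5Ps. Setting this equal to supply: 771 - 5Ps = -650 + 9Ps, so Ps = 101.5.
Buyers pay Pb = 101.5 − 35 = 66.5; x' = -650 + 9·101.5 = 263.5.
Buyers' price falls by P* − Pb = 89 − 66.5 = 22.5; sellers' price rises by Ps − P* = 101.5 − 89 = 12.5.
So consumers capture 22.5/35 = 9/14 of each unit of subsidy.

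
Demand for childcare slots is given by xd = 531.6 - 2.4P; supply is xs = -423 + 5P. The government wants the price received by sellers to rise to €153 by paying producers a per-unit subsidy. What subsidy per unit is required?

At a seller price of 153, quantity supplied is -423 + 5·153 = 342.
Buyers absorb 342 only when they pay Pb with 531.6 − 2.4·Pb = 342, i.e. Pb = 79.
s = Ps − Pb = 153 − 79 = 74.

Required subsidy s = €74 per unit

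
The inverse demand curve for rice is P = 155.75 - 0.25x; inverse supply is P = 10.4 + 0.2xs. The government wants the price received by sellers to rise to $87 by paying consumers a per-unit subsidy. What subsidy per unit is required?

At a seller price of 87, quantity supplied is -52 + 5·87 = 383.
Buyers absorb 383 only when they pay Pb = 155.75 − 0.25·383 = 60.
s = Ps − Pb = 87 − 60 = 27.

Required subsidy s = $27 per unit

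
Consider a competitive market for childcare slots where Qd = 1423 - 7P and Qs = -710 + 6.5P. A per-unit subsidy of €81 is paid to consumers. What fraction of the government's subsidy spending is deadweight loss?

DWL / government spending = 273/1180

Pre-subsidy: 1423 - 7P = -710 + 6.5P gives P* = 158, Q* = 317.
With the rebate, buyers effectively pay Pb = Ps − 81, where Ps is the price sellers receive.
Demand in terms of Ps becomes Qd = 1423 − 7(Ps − 81) = 1990 - 7Ps. Setting this equal to supply: 1990 - 7Ps = -710 + 6.5Ps, so Ps = 200.
Buyers pay Pb = 200 − 81 = 119; Q' = -710 + 6.5·200 = 590.
ΔCS = ½(317 + 590)(158 − 119) = 17686.5; ΔPS = ½(317 + 590)(200 − 158) = 19047.
Government spending = 81 × 590 = 47790.
DWL = ½ × 81 × (590 − 317) = 11056.5; fraction = 11056.5 / 47790 = 273/1180.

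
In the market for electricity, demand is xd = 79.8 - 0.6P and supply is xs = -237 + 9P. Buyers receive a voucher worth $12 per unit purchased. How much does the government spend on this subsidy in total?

Pre-subsidy: 79.8 - 0.6P = -237 + 9P gives P* = 33, x* = 60.
With the rebate, buyers effectively pay Pb = Ps − 12, where Ps is the price sellers receive.
Demand in terms of Ps becomes xd = 79.8 − 0.6(Ps − 12) = 87 - 0.6Ps. Setting this equal to supply: 87 - 0.6Ps = -237 + 9Ps, so Ps = 33.75.
Buyers pay Pb = 33.75 − 12 = 21.75; x' = -237 + 9·33.75 = 66.75.
Government outlay = subsidy × quantity = 12 × 66.75 = 801.

Government cost = $801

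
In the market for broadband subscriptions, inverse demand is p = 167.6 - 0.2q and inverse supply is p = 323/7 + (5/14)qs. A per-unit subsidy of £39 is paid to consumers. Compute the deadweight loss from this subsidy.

Pre-subsidy: 167.6 - 0.2q = 323/7 + (5/14)q gives q* = 218 and p* = 124.
With the rebate, buyers effectively pay pb = ps − 39, where ps is the price sellers receive.
On the curves, pb = 167.6 - 0.2q and ps = 323/7 + (5/14)q; the wedge ps − pb = 39 gives 323/7 + (5/14)q − (167.6 - 0.2q) = 39, so q' = 288.
Then pb = 167.6 − 0.2·288 = 110 and ps = 323/7 + (5/14)·288 = 149.
The subsidy expands output by 288 − 218 = 70 past the efficient level; on those units the gap between marginal cost and willingness to pay runs from 0 up to 39.
DWL = ½ × 39 × 70 = 1365.

Deadweight loss = £1365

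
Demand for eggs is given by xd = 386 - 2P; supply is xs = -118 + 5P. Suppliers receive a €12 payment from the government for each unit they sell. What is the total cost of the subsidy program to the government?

Government cost = 21768/7

Pre-subsidy: 386 - 2P = -118 + 5P gives P* = 72, x* = 242.
With the subsidy, sellers receive Ps = Pb + 12 for each unit, where Pb is the price buyers pay.
Supply in terms of Pb becomes xs = -118 + 5(Pb + 12) = -58 + 5Pb. Setting this equal to demand: 386 - 2Pb = -58 + 5Pb, so Pb = 444/7.
Sellers receive Ps = 444/7 + 12 = 528/7; x' = 386 − 2·(444/7) = 1814/7.
Government outlay = subsidy × quantity = 12 × 1814/7 = 21768/7.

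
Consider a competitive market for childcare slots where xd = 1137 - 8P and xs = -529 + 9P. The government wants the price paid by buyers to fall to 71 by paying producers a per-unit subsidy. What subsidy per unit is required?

At a buyer price of 71, quantity demanded is 1137 − 8·71 = 569.
Sellers supply 569 only when they receive Ps with -529 + 9·Ps = 569, i.e. Ps = 122.
s = Ps − Pb = 122 − 71 = 51.

Required subsidy s = 51 per unit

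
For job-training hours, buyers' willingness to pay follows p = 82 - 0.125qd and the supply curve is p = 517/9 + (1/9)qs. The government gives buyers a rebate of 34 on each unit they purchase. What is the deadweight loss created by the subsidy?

Pre-subsidy: 82 - 0.125q = 517/9 + (1/9)q gives q* = 104 and p* = 69.
With the rebate, buyers effectively pay pb = ps − 34, where ps is the price sellers receive.
On the curves, pb = 82 - 0.125q and ps = 517/9 + (1/9)q; the wedge ps − pb = 34 gives 517/9 + (1/9)q − (82 - 0.125q) = 34, so q' = 248.
Then pb = 82 − 0.125·248 = 51 and ps = 517/9 + (1/9)·248 = 85.
The subsidy expands output by 248 − 104 = 144 past the efficient level; on those units the gap between marginal cost and willingness to pay runs from 0 up to 34.
DWL = ½ × 34 × 144 = 2448.

Deadweight loss = 2448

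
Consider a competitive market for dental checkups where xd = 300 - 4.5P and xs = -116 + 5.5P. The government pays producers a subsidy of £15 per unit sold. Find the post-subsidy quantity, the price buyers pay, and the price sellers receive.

x' = 149.925; buyers pay £33.35; sellers receive £48.35

Pre-subsidy: 300 - 4.5P = -116 + 5.5P gives P* = 41.6, x* = 112.8.
With the subsidy, sellers receive Ps = Pb + 15 for each unit, where Pb is the price buyers pay.
Supply in terms of Pb becomes xs = -116 + 5.5(Pb + 15) = -33.5 + 5.5Pb. Setting this equal to demand: 300 - 4.5Pb = -33.5 + 5.5Pb, so Pb = 33.35.
Sellers receive Ps = 33.35 + 15 = 48.35; x' = 300 − 4.5·33.35 = 149.925.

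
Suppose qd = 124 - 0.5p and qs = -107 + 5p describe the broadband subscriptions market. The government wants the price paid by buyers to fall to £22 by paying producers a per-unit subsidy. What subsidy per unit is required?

Required subsidy s = £22 per unit

At a buyer price of 22, quantity demanded is 124 − 0.5·22 = 113.
Sellers supply 113 only when they receive ps with -107 + 5·ps = 113, i.e. ps = 44.
s = ps − pb = 44 − 22 = 22.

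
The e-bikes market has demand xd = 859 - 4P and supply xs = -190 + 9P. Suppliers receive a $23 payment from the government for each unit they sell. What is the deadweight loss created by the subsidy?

Deadweight loss = 9522/13

Pre-subsidy: 859 - 4P = -190 + 9P gives P* = 1049/13, x* = 6971/13.
With the subsidy, sellers receive Ps = Pb + 23 for each unit, where Pb is the price buyers pay.
Supply in terms of Pb becomes xs = -190 + 9(Pb + 23) = 17 + 9Pb. Setting this equal to demand: 859 - 4Pb = 17 + 9Pb, so Pb = 842/13.
Sellers receive Ps = 842/13 + 23 = 1141/13; x' = 859 − 4·(842/13) = 7799/13.
The subsidy expands output by 7799/13 − 6971/13 = 828/13 past the efficient level; on those units the gap between marginal cost and willingness to pay runs from 0 up to 23.
DWL = ½ × 23 × 828/13 = 9522/13.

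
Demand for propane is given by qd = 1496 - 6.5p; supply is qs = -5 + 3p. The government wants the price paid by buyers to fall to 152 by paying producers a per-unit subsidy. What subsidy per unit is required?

At a buyer price of 152, quantity demanded is 1496 − 6.5·152 = 508.
Sellers supply 508 only when they receive ps with -5 + 3·ps = 508, i.e. ps = 171.
s = ps − pb = 171 − 152 = 19.

Required subsidy s = 19 per unit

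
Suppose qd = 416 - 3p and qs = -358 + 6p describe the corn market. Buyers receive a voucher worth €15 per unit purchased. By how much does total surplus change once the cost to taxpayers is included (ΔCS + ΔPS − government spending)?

Net change in total surplus = -€225

Pre-subsidy: 416 - 3p = -358 + 6p gives p* = 86, q* = 158.
With the rebate, buyers effectively pay pb = ps − 15, where ps is the price sellers receive.
Demand in terms of ps becomes qd = 416 − 3(ps − 15) = 461 - 3ps. Setting this equal to supply: 461 - 3ps = -358 + 6ps, so ps = 91.
Buyers pay pb = 91 − 15 = 76; q' = -358 + 6·91 = 188.
ΔCS = ½(158 + 188)(86 − 76) = 1730; ΔPS = ½(158 + 188)(91 − 86) = 865.
Government spending = 15 × 188 = 2820.
Net change = 1730 + 865 − 2820 = -225. The loss equals the DWL triangle ½·15·30.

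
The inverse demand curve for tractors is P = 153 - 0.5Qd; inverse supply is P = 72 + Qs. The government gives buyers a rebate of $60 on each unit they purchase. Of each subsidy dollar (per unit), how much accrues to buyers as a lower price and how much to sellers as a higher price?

Buyers gain $20 per unit; sellers gain $40 per unit

Pre-subsidy: 153 - 0.5Q = 72 + Q gives Q* = 54 and P* = 126.
With the rebate, buyers effectively pay Pb = Ps − 60, where Ps is the price sellers receive.
On the curves, Pb = 153 - 0.5Q and Ps = 72 + Q; the wedge Ps − Pb = 60 gives 72 + Q − (153 - 0.5Q) = 60, so Q' = 94.
Then Pb = 153 − 0.5·94 = 106 and Ps = 72 + 1·94 = 166.
Buyers' price falls by P* − Pb = 126 − 106 = 20; sellers' price rises by Ps − P* = 166 − 126 = 40.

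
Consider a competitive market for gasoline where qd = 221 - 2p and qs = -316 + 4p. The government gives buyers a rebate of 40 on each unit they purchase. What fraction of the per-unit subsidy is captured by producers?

Producer share = 1/3

Pre-subsidy: 221 - 2p = -316 + 4p gives p* = 89.5, q* = 42.
With the rebate, buyers effectively pay pb = ps − 40, where ps is the price sellers receive.
Demand in terms of ps becomes qd = 221 − 2(ps − 40) = 301 - 2ps. Setting this equal to supply: 301 - 2ps = -316 + 4ps, so ps = 617/6.
Buyers pay pb = 617/6 − 40 = 377/6; q' = -316 + 4·(617/6) = 286/3.
Buyers' price falls by p* − pb = 89.5 − 377/6 = 80/3; sellers' price rises by ps − p* = 617/6 − 89.5 = 40/3.
So producers capture (40/3)/40 = 1/3 of each unit of subsidy.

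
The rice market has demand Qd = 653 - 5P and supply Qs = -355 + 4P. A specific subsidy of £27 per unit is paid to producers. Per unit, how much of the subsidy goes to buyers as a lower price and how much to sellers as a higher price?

Pre-subsidy: 653 - 5P = -355 + 4P gives P* = 112, Q* = 93.
With the subsidy, sellers receive Ps = Pb + 27 for each unit, where Pb is the price buyers pay.
Supply in terms of Pb becomes Qs = -355 + 4(Pb + 27) = -247 + 4Pb. Setting this equal to demand: 653 - 5Pb = -247 + 4Pb, so Pb = 100.
Sellers receive Ps = 100 + 27 = 127; Q' = 653 − 5·100 = 153.
Buyers' price falls by P* − Pb = 112 − 100 = 12; sellers' price rises by Ps − P* = 127 − 112 = 15.

Buyers gain £12 per unit; sellers gain £15 per unit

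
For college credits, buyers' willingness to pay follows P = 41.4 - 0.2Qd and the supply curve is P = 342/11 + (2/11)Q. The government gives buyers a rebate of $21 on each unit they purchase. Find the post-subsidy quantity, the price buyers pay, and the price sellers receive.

Pre-subsidy: 41.4 - 0.2Q = 342/11 + (2/11)Q gives Q* = 27 and P* = 36.
With the rebate, buyers effectively pay Pb = Ps − 21, where Ps is the price sellers receive.
On the curves, Pb = 41.4 - 0.2Q and Ps = 342/11 + (2/11)Q; the wedge Ps − Pb = 21 gives 342/11 + (2/11)Q − (41.4 - 0.2Q) = 21, so Q' = 82.
Then Pb = 41.4 − 0.2·82 = 25 and Ps = 342/11 + (2/11)·82 = 46.

Q' = 82; buyers pay $25; sellers receive $46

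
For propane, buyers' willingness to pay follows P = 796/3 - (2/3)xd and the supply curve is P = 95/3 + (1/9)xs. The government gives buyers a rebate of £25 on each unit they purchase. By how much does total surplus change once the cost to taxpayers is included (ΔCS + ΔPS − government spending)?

Net change in total surplus = -5625/14

Pre-subsidy: 796/3 - (2/3)x = 95/3 + (1/9)x gives x* = 2103/7 and P* = 1366/21.
With the rebate, buyers effectively pay Pb = Ps − 25, where Ps is the price sellers receive.
On the curves, Pb = 796/3 - (2/3)x and Ps = 95/3 + (1/9)x; the wedge Ps − Pb = 25 gives 95/3 + (1/9)x − (796/3 - (2/3)x) = 25, so x' = 2328/7.
Then Pb = 796/3 − (2/3)·(2328/7) = 916/21 and Ps = 95/3 + (1/9)·(2328/7) = 1441/21.
ΔCS = ½(2103/7 + 2328/7)(1366/21 − 916/21) = 47475/7; ΔPS = ½(2103/7 + 2328/7)(1441/21 − 1366/21) = 15825/14.
Government spending = 25 × 2328/7 = 58200/7.
Net change = 47475/7 + 15825/14 − 58200/7 = -5625/14. The loss equals the DWL triangle ½·25·225/7.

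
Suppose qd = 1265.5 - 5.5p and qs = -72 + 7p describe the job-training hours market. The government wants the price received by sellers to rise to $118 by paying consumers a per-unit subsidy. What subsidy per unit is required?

At a seller price of 118, quantity supplied is -72 + 7·118 = 754.
Buyers absorb 754 only when they pay pb with 1265.5 − 5.5·pb = 754, i.e. pb = 93.
s = ps − pb = 118 − 93 = 25.

Required subsidy s = $25 per unit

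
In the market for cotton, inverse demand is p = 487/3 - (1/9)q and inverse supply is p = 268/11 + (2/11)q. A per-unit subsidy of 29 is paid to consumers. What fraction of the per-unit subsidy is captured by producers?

Producer share = 18/29

Pre-subsidy: 487/3 - (1/9)q = 268/11 + (2/11)q gives q* = 471 and p* = 110.
With the rebate, buyers effectively pay pb = ps − 29, where ps is the price sellers receive.
On the curves, pb = 487/3 - (1/9)q and ps = 268/11 + (2/11)q; the wedge ps − pb = 29 gives 268/11 + (2/11)q − (487/3 - (1/9)q) = 29, so q' = 570.
Then pb = 487/3 − (1/9)·570 = 99 and ps = 268/11 + (2/11)·570 = 128.
Buyers' price falls by p* − pb = 110 − 99 = 11; sellers' price rises by ps − p* = 128 − 110 = 18.
So producers capture 18/29 = 18/29 of each unit of subsidy.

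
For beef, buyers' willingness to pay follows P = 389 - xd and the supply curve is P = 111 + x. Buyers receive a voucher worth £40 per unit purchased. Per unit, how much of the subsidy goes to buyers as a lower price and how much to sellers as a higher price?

Pre-subsidy: 389 - x = 111 + x gives x* = 139 and P* = 250.
With the rebate, buyers effectively pay Pb = Ps − 40, where Ps is the price sellers receive.
On the curves, Pb = 389 - x and Ps = 111 + x; the wedge Ps − Pb = 40 gives 111 + x − (389 - x) = 40, so x' = 159.
Then Pb = 389 − 1·159 = 230 and Ps = 111 + 1·159 = 270.
Buyers' price falls by P* − Pb = 250 − 230 = 20; sellers' price rises by Ps − P* = 270 − 250 = 20.

Buyers gain £20 per unit; sellers gain £20 per unit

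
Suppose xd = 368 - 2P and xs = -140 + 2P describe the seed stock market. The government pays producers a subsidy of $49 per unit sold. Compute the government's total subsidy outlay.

Pre-subsidy: 368 - 2P = -140 + 2P gives P* = 127, x* = 114.
With the subsidy, sellers receive Ps = Pb + 49 for each unit, where Pb is the price buyers pay.
Supply in terms of Pb becomes xs = -140 + 2(Pb + 49) = -42 + 2Pb. Setting this equal to demand: 368 - 2Pb = -42 + 2Pb, so Pb = 102.5.
Sellers receive Ps = 102.5 + 49 = 151.5; x' = 368 − 2·102.5 = 163.
Government outlay = subsidy × quantity = 49 × 163 = 7987.

Government cost = $7987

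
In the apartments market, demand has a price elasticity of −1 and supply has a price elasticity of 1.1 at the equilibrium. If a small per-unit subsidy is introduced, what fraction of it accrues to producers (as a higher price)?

Producer share = 10/21

For a small subsidy around the equilibrium, the benefit split depends on the relative slopes, which at a point are proportional to the elasticities.
Buyer share = εs/(εs + |εd|) = 1.1/(1.1 + 1) = 11/21; seller share = |εd|/(εs + |εd|) = 10/21.
So producers capture 10/21 of the subsidy.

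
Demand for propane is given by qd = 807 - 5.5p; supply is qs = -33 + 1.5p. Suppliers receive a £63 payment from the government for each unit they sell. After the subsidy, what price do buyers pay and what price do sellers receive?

Buyers pay £106.5; sellers receive £169.5

Pre-subsidy: 807 - 5.5p = -33 + 1.5p gives p* = 120, q* = 147.
With the subsidy, sellers receive ps = pb + 63 for each unit, where pb is the price buyers pay.
Supply in terms of pb becomes qs = -33 + 1.5(pb + 63) = 61.5 + 1.5pb. Setting this equal to demand: 807 - 5.5pb = 61.5 + 1.5pb, so pb = 106.5.
Sellers receive ps = 106.5 + 63 = 169.5; q' = 807 − 5.5·106.5 = 221.25.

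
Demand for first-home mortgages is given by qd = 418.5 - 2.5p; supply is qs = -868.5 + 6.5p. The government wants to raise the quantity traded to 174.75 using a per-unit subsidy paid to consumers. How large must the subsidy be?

At q = 174.75, invert demand for the buyer price: pb = (418.5 − 174.75)/2.5 = 97.5; invert supply for the seller price: ps = (174.75 − (-868.5))/6.5 = 160.5.
The subsidy must fill the gap: s = ps − pb = 160.5 − 97.5 = 63.

Required subsidy s = 63 per unit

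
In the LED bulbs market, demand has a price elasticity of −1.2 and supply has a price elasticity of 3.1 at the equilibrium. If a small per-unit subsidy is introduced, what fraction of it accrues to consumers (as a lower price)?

For a small subsidy around the equilibrium, the benefit split depends on the relative slopes, which at a point are proportional to the elasticities.
Buyer share = εs/(εs + |εd|) = 3.1/(3.1 + 1.2) = 31/43; seller share = |εd|/(εs + |εd|) = 12/43.

Consumer share = 31/43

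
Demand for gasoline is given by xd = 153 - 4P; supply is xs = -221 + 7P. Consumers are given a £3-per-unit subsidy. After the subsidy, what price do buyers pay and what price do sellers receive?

Pre-subsidy: 153 - 4P = -221 + 7P gives P* = 34, x* = 17.
With the rebate, buyers effectively pay Pb = Ps − 3, where Ps is the price sellers receive.
Demand in terms of Ps becomes xd = 153 − 4(Ps − 3) = 165 - 4Ps. Setting this equal to supply: 165 - 4Ps = -221 + 7Ps, so Ps = 386/11.
Buyers pay Pb = 386/11 − 3 = 353/11; x' = -221 + 7·(386/11) = 271/11.

Buyers pay 353/11; sellers receive 386/11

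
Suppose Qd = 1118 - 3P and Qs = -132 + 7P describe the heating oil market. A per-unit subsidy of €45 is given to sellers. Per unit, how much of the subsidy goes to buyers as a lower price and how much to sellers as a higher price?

Buyers gain €31.5 per unit; sellers gain €13.5 per unit

Pre-subsidy: 1118 - 3P = -132 + 7P gives P* = 125, Q* = 743.
With the subsidy, sellers receive Ps = Pb + 45 for each unit, where Pb is the price buyers pay.
Supply in terms of Pb becomes Qs = -132 + 7(Pb + 45) = 183 + 7Pb. Setting this equal to demand: 1118 - 3Pb = 183 + 7Pb, so Pb = 93.5.
Sellers receive Ps = 93.5 + 45 = 138.5; Q' = 1118 − 3·93.5 = 837.5.
Buyers' price falls by P* − Pb = 125 − 93.5 = 31.5; sellers' price rises by Ps − P* = 138.5 − 125 = 13.5.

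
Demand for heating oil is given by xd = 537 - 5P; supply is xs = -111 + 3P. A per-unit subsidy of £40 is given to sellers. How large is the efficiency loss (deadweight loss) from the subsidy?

Pre-subsidy: 537 - 5P = -111 + 3P gives P* = 81, x* = 132.
With the subsidy, sellers receive Ps = Pb + 40 for each unit, where Pb is the price buyers pay.
Supply in terms of Pb becomes xs = -111 + 3(Pb + 40) = 9 + 3Pb. Setting this equal to demand: 537 - 5Pb = 9 + 3Pb, so Pb = 66.
Sellers receive Ps = 66 + 40 = 106; x' = 537 − 5·66 = 207.
The subsidy expands output by 207 − 132 = 75 past the efficient level; on those units the gap between marginal cost and willingness to pay runs from 0 up to 40.
DWL = ½ × 40 × 75 = 1500.

Deadweight loss = £1500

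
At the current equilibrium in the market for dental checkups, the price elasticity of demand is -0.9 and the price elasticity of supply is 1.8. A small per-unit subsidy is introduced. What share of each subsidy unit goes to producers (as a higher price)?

For a small subsidy around the equilibrium, the benefit split depends on the relative slopes, which at a point are proportional to the elasticities.
Buyer share = εs/(εs + |εd|) = 1.8/(1.8 + 0.9) = 2/3; seller share = |εd|/(εs + |εd|) = 1/3.
So producers capture 1/3 of the subsidy.

Producer share = 1/3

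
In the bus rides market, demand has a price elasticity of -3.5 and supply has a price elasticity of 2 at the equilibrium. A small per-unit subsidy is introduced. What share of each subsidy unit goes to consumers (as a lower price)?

Consumer share = 4/11

For a small subsidy around the equilibrium, the benefit split depends on the relative slopes, which at a point are proportional to the elasticities.
Buyer share = εs/(εs + |εd|) = 2/(2 + 3.5) = 4/11; seller share = |εd|/(εs + |εd|) = 7/11.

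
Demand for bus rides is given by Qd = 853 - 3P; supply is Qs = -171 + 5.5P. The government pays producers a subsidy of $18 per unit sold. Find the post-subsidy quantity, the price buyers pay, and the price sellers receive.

Pre-subsidy: 853 - 3P = -171 + 5.5P gives P* = 2048/17, Q* = 8357/17.
With the subsidy, sellers receive Ps = Pb + 18 for each unit, where Pb is the price buyers pay.
Supply in terms of Pb becomes Qs = -171 + 5.5(Pb + 18) = -72 + 5.5Pb. Setting this equal to demand: 853 - 3Pb = -72 + 5.5Pb, so Pb = 1850/17.
Sellers receive Ps = 1850/17 + 18 = 2156/17; Q' = 853 − 3·(1850/17) = 8951/17.

Q' = 8951/17; buyers pay 1850/17; sellers receive 2156/17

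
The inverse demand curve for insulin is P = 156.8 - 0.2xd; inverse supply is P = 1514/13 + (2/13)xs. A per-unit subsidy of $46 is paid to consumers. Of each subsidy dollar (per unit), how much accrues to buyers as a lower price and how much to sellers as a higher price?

Buyers gain $26 per unit; sellers gain $20 per unit

Pre-subsidy: 156.8 - 0.2x = 1514/13 + (2/13)x gives x* = 114 and P* = 134.
With the rebate, buyers effectively pay Pb = Ps − 46, where Ps is the price sellers receive.
On the curves, Pb = 156.8 - 0.2x and Ps = 1514/13 + (2/13)x; the wedge Ps − Pb = 46 gives 1514/13 + (2/13)x − (156.8 - 0.2x) = 46, so x' = 244.
Then Pb = 156.8 − 0.2·244 = 108 and Ps = 1514/13 + (2/13)·244 = 154.
Buyers' price falls by P* − Pb = 134 − 108 = 26; sellers' price rises by Ps − P* = 154 − 134 = 20.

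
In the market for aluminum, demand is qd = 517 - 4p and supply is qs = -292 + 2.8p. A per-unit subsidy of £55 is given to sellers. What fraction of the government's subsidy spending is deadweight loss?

Pre-subsidy: 517 - 4p = -292 + 2.8p gives p* = 4045/34, q* = 699/17.
With the subsidy, sellers receive ps = pb + 55 for each unit, where pb is the price buyers pay.
Supply in terms of pb becomes qs = -292 + 2.8(pb + 55) = -138 + 2.8pb. Setting this equal to demand: 517 - 4pb = -138 + 2.8pb, so pb = 3275/34.
Sellers receive ps = 3275/34 + 55 = 5145/34; q' = 517 − 4·(3275/34) = 2239/17.
ΔCS = ½(699/17 + 2239/17)(4045/34 − 3275/34) = 565565/289; ΔPS = ½(699/17 + 2239/17)(5145/34 − 4045/34) = 807950/289.
Government spending = 55 × 2239/17 = 123145/17.
DWL = ½ × 55 × (2239/17 − 699/17) = 42350/17; fraction = (42350/17) / (123145/17) = 770/2239.

DWL / government spending = 770/2239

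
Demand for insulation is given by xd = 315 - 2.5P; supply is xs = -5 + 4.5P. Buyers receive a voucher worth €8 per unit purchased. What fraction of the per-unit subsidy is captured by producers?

Producer share = 5/14

Pre-subsidy: 315 - 2.5P = -5 + 4.5P gives P* = 320/7, x* = 1405/7.
With the rebate, buyers effectively pay Pb = Ps − 8, where Ps is the price sellers receive.
Demand in terms of Ps becomes xd = 315 − 2.5(Ps − 8) = 335 - 2.5Ps. Setting this equal to supply: 335 - 2.5Ps = -5 + 4.5Ps, so Ps = 340/7.
Buyers pay Pb = 340/7 − 8 = 284/7; x' = -5 + 4.5·(340/7) = 1495/7.
Buyers' price falls by P* − Pb = 320/7 − 284/7 = 36/7; sellers' price rises by Ps − P* = 340/7 − 320/7 = 20/7.
So producers capture (20/7)/8 = 5/14 of each unit of subsidy.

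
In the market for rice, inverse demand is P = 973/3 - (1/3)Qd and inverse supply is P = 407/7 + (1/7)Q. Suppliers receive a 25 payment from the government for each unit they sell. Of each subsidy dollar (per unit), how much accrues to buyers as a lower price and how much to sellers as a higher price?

Pre-subsidy: 973/3 - (1/3)Q = 407/7 + (1/7)Q gives Q* = 559 and P* = 138.
With the subsidy, sellers receive Ps = Pb + 25 for each unit, where Pb is the price buyers pay.
On the curves, Pb = 973/3 - (1/3)Q and Ps = 407/7 + (1/7)Q; the wedge Ps − Pb = 25 gives 407/7 + (1/7)Q − (973/3 - (1/3)Q) = 25, so Q' = 611.5.
Then Pb = 973/3 − (1/3)·611.5 = 120.5 and Ps = 407/7 + (1/7)·611.5 = 145.5.
Buyers' price falls by P* − Pb = 138 − 120.5 = 17.5; sellers' price rises by Ps − P* = 145.5 − 138 = 7.5.

Buyers gain 17.5 per unit; sellers gain 7.5 per unit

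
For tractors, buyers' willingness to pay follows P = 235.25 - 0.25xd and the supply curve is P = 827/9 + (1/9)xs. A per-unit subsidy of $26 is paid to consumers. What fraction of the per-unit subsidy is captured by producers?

Pre-subsidy: 235.25 - 0.25x = 827/9 + (1/9)x gives x* = 397 and P* = 136.
With the rebate, buyers effectively pay Pb = Ps − 26, where Ps is the price sellers receive.
On the curves, Pb = 235.25 - 0.25x and Ps = 827/9 + (1/9)x; the wedge Ps − Pb = 26 gives 827/9 + (1/9)x − (235.25 - 0.25x) = 26, so x' = 469.
Then Pb = 235.25 − 0.25·469 = 118 and Ps = 827/9 + (1/9)·469 = 144.
Buyers' price falls by P* − Pb = 136 − 118 = 18; sellers' price rises by Ps − P* = 144 − 136 = 8.
So producers capture 8/26 = 4/13 of each unit of subsidy.

Producer share = 4/13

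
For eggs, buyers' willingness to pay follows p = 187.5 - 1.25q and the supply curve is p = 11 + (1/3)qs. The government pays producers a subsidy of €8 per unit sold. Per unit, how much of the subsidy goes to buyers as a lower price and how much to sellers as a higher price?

Buyers gain 120/19 per unit; sellers gain 32/19 per unit

Pre-subsidy: 187.5 - 1.25q = 11 + (1/3)q gives q* = 2118/19 and p* = 915/19.
With the subsidy, sellers receive ps = pb + 8 for each unit, where pb is the price buyers pay.
On the curves, pb = 187.5 - 1.25q and ps = 11 + (1/3)q; the wedge ps − pb = 8 gives 11 + (1/3)q − (187.5 - 1.25q) = 8, so q' = 2214/19.
Then pb = 187.5 − 1.25·(2214/19) = 795/19 and ps = 11 + (1/3)·(2214/19) = 947/19.
Buyers' price falls by p* − pb = 915/19 − 795/19 = 120/19; sellers' price rises by ps − p* = 947/19 − 915/19 = 32/19.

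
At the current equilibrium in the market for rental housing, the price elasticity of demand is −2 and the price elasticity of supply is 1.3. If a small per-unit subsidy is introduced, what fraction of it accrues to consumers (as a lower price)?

For a small subsidy around the equilibrium, the benefit split depends on the relative slopes, which at a point are proportional to the elasticities.
Buyer share = εs/(εs + |εd|) = 1.3/(1.3 + 2) = 13/33; seller share = |εd|/(εs + |εd|) = 20/33.

Consumer share = 13/33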